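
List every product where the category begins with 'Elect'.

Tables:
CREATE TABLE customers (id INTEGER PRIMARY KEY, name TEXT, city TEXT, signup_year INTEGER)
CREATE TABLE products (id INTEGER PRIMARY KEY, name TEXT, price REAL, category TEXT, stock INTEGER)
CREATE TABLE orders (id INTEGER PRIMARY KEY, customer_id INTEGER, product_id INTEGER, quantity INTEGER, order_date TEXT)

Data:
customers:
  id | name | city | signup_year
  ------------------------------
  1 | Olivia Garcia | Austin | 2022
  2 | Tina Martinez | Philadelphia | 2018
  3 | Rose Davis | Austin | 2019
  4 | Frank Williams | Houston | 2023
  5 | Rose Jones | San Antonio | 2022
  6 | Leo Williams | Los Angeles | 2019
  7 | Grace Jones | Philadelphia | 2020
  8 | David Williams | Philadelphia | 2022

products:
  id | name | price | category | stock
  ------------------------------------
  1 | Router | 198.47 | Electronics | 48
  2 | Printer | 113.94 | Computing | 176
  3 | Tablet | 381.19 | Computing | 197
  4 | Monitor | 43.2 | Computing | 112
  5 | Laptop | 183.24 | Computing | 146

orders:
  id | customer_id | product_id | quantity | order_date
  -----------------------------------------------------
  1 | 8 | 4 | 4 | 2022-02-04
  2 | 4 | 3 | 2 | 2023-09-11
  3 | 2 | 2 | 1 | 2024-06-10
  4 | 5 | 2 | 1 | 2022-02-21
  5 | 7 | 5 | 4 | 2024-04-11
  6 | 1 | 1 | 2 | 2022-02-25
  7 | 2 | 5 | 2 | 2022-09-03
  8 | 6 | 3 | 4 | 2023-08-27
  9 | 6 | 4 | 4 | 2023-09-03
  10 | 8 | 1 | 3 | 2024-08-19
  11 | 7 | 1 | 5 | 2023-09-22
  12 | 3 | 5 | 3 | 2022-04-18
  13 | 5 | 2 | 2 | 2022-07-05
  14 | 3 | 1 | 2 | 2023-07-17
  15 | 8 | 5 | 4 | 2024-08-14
SELECT name, category FROM products WHERE category LIKE 'Elect%'

Execution result:
name | category
Router | Electronics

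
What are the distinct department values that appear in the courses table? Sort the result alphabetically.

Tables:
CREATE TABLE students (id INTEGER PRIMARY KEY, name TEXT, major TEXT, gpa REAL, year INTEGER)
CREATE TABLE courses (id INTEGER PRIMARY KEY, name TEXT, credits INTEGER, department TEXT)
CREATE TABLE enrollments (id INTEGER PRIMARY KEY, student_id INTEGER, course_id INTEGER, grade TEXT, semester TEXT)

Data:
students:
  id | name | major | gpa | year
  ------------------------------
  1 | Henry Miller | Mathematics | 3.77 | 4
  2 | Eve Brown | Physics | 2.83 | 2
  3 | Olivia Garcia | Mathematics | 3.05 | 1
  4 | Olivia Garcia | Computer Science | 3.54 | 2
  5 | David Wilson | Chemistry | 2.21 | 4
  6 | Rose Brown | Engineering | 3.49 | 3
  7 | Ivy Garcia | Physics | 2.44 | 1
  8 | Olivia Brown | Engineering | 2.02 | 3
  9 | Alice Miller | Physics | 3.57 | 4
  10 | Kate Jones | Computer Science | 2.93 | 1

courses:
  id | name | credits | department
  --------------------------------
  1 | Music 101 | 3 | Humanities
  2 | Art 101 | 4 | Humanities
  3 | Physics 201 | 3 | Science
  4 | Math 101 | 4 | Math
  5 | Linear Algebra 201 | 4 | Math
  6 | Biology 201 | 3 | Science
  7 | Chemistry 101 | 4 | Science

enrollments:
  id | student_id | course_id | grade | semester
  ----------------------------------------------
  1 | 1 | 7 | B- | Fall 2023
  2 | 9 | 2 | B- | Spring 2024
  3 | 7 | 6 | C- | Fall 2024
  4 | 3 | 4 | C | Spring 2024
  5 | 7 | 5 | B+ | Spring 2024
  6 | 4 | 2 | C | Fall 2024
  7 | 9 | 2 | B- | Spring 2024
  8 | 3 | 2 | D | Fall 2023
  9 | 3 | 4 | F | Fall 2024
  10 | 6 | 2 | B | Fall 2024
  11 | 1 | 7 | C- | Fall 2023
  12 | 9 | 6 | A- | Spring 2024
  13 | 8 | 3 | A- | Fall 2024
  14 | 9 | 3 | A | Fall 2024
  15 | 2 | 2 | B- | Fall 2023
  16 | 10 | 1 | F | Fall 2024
SELECT DISTINCT department FROM courses ORDER BY department

Execution result:
department
Humanities
Math
Science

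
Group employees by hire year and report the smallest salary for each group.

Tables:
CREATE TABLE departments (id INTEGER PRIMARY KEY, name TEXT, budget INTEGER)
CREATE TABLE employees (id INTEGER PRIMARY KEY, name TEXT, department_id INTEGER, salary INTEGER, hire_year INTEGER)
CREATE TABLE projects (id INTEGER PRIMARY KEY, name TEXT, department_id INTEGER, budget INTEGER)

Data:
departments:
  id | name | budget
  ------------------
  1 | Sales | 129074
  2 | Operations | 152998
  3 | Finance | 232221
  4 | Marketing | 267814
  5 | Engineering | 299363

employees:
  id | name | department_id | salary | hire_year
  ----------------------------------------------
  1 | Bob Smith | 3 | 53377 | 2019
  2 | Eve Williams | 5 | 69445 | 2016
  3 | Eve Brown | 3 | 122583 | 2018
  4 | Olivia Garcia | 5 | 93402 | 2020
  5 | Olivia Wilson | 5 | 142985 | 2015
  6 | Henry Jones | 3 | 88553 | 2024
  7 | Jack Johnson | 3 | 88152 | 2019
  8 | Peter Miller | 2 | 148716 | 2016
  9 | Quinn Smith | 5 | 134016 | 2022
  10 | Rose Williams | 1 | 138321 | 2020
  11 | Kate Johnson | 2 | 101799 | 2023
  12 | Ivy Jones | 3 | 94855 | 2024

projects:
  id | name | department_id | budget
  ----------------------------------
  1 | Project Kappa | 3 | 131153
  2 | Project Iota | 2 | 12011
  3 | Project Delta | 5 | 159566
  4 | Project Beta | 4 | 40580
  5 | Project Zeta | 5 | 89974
SELECT hire_year, MIN(salary) AS min_salary FROM employees GROUP BY hire_year

Execution result:
hire_year | min_salary
2015 | 142985
2016 | 69445
2018 | 122583
2019 | 53377
2020 | 93402
2022 | 134016
2023 | 101799
2024 | 88553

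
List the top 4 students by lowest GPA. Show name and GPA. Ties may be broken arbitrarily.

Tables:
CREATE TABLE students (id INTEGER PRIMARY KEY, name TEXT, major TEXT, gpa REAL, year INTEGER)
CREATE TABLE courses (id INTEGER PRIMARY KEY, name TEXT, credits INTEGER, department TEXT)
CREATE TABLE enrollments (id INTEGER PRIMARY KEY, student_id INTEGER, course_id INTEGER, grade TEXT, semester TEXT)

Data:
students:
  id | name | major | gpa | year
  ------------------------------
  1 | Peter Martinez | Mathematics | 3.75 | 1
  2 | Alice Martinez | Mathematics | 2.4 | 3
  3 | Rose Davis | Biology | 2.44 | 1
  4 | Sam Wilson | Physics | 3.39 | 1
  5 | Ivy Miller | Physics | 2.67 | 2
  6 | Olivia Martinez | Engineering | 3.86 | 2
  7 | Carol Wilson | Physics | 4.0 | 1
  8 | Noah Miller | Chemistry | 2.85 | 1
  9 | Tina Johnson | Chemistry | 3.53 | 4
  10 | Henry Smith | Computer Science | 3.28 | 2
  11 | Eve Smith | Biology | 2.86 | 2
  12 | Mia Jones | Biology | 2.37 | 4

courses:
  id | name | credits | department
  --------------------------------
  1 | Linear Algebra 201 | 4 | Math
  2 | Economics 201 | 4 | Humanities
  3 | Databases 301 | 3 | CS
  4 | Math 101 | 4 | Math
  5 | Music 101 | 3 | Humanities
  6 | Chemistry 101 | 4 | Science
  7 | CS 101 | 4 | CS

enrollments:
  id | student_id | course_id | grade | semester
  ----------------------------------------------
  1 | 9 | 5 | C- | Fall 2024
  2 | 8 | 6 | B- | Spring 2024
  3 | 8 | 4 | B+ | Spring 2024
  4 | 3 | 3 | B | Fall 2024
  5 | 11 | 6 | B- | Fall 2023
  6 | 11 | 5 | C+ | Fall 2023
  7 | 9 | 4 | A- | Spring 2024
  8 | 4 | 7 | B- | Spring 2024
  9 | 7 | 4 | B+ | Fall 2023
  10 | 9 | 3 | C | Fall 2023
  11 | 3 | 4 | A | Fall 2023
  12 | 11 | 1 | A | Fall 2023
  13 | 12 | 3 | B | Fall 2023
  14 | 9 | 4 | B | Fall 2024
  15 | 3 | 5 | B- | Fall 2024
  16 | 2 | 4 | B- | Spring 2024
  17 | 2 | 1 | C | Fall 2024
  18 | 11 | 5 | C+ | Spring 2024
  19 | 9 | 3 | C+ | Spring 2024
SELECT name, gpa FROM students ORDER BY gpa ASC LIMIT 4

Execution result:
name | gpa
Mia Jones | 2.37
Alice Martinez | 2.40
Rose Davis | 2.44
Ivy Miller | 2.67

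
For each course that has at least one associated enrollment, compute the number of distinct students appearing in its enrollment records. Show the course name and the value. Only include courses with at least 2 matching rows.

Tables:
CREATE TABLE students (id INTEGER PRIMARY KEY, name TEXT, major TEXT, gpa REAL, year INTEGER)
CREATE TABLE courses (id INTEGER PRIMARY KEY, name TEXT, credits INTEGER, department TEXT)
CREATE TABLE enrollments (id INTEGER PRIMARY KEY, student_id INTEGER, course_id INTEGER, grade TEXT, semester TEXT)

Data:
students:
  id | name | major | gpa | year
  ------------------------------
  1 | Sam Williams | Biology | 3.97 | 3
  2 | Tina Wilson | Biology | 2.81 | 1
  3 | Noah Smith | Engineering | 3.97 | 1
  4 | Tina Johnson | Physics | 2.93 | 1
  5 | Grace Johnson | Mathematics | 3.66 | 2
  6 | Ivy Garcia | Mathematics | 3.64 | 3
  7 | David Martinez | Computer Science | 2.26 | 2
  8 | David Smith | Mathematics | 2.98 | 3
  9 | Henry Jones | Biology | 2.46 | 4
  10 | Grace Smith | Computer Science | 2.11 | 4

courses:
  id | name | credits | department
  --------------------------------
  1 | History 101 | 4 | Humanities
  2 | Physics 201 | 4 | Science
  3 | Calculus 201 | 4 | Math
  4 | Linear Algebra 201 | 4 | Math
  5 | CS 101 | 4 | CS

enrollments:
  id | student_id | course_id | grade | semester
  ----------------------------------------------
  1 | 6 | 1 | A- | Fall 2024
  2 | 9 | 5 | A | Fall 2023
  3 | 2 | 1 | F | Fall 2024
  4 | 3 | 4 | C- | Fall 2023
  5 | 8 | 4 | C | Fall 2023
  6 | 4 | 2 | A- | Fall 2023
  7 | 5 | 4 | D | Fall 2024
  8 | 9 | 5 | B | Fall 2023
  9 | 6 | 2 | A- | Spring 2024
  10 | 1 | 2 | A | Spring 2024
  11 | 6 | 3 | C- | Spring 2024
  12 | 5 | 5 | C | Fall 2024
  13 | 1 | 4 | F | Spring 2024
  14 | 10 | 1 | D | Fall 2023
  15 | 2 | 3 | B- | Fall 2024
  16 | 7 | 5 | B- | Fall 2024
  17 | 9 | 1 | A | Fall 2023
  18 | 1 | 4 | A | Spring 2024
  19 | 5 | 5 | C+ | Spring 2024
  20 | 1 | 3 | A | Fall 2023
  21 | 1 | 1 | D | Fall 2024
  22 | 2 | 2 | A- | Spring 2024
SELECT p.name, COUNT(DISTINCT c.student_id) AS distinct_student_count FROM enrollments c JOIN courses p ON c.course_id = p.id GROUP BY p.id, p.name HAVING COUNT(*) >= 2

Execution result:
name | distinct_student_count
History 101 | 5
Physics 201 | 4
Calculus 201 | 3
Linear Algebra 201 | 4
CS 101 | 3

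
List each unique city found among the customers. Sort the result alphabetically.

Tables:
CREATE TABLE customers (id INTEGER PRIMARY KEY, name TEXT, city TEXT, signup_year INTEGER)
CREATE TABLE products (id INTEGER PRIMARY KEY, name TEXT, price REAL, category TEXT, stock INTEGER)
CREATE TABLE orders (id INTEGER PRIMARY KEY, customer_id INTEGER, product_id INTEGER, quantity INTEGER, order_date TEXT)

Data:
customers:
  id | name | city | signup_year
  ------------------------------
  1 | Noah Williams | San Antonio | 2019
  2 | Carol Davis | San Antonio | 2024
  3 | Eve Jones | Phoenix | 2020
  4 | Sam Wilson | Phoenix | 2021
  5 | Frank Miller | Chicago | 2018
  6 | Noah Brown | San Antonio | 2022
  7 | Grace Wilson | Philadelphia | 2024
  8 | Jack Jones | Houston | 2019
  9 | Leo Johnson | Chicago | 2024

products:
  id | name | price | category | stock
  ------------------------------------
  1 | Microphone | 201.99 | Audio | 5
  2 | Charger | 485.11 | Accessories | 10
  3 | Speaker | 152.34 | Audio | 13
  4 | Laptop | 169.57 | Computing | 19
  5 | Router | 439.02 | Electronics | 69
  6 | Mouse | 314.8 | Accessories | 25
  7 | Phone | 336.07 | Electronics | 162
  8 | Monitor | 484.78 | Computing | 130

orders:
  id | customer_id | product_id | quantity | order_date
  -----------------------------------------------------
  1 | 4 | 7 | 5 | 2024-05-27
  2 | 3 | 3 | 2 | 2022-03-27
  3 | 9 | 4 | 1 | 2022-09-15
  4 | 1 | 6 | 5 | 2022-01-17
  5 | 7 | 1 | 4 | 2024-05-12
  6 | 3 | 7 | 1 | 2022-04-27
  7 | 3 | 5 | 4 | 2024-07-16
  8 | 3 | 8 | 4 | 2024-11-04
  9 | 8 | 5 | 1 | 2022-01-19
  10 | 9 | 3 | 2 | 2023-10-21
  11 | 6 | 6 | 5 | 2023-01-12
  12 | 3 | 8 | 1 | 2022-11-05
SELECT DISTINCT city FROM customers ORDER BY city

Execution result:
city
Chicago
Houston
Philadelphia
Phoenix
San Antonio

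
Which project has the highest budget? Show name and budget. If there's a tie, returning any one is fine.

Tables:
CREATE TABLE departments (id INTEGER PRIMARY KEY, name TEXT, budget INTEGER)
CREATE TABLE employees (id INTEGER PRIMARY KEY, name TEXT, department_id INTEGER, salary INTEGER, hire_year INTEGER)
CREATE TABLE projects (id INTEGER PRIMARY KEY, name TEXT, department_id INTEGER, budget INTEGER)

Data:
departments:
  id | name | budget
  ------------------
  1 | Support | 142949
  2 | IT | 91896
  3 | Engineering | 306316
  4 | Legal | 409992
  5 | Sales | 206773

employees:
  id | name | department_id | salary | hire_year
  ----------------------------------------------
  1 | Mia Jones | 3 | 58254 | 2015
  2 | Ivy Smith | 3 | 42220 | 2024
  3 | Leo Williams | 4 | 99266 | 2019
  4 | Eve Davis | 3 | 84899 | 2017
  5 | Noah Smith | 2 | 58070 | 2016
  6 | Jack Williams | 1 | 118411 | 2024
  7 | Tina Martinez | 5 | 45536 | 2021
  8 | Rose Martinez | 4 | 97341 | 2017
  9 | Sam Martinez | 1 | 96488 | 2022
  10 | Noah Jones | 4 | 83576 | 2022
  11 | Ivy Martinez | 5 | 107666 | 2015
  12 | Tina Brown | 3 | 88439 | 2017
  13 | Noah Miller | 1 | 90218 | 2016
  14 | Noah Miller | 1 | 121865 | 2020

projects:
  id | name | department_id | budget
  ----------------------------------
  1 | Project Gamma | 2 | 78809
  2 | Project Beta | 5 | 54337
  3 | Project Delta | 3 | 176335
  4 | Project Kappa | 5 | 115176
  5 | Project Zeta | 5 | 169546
SELECT name, budget FROM projects ORDER BY budget DESC LIMIT 1

Execution result:
name | budget
Project Delta | 176335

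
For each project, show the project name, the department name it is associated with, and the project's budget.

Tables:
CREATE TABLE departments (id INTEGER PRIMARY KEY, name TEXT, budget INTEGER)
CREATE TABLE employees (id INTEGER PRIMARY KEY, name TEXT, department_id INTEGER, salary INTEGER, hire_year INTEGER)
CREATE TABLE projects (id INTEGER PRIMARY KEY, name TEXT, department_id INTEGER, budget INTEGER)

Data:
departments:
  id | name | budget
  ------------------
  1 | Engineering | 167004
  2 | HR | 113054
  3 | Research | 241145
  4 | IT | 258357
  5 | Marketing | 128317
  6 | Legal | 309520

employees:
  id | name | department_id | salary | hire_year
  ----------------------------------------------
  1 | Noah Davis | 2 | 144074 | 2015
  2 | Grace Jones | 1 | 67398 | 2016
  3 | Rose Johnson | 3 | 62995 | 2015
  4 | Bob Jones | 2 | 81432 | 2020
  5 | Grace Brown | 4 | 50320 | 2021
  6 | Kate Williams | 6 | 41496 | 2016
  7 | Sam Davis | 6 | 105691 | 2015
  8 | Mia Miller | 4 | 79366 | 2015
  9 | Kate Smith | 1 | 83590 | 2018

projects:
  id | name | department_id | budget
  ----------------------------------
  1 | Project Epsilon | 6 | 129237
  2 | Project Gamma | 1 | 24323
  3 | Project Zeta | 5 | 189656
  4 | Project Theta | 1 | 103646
SELECT c.name, p.name AS department, c.budget FROM projects c JOIN departments p ON c.department_id = p.id

Execution result:
name | department | budget
Project Epsilon | Legal | 129237
Project Gamma | Engineering | 24323
Project Zeta | Marketing | 189656
Project Theta | Engineering | 103646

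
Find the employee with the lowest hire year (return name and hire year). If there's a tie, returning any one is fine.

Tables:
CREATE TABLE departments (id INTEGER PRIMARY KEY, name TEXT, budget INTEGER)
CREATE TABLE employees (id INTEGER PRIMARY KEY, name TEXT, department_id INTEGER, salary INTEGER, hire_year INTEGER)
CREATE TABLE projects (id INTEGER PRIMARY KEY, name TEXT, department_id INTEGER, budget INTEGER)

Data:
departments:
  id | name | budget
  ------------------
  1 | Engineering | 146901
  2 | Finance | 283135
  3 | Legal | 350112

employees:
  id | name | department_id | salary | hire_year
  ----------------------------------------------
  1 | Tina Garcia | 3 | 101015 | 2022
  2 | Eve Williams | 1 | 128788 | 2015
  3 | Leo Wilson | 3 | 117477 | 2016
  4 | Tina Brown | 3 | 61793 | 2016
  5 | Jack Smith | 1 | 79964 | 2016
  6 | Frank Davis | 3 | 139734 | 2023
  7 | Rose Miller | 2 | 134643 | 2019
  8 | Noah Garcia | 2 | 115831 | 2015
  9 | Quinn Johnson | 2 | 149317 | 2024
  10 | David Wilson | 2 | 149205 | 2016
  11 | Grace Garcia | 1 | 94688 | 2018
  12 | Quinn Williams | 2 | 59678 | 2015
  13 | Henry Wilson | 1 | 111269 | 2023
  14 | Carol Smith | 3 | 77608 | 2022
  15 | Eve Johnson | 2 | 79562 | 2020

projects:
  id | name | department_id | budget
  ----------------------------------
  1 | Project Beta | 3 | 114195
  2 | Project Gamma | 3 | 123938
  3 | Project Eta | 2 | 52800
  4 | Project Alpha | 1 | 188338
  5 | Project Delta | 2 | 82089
SELECT name, hire_year FROM employees ORDER BY hire_year ASC LIMIT 1

Execution result:
name | hire_year
Eve Williams | 2015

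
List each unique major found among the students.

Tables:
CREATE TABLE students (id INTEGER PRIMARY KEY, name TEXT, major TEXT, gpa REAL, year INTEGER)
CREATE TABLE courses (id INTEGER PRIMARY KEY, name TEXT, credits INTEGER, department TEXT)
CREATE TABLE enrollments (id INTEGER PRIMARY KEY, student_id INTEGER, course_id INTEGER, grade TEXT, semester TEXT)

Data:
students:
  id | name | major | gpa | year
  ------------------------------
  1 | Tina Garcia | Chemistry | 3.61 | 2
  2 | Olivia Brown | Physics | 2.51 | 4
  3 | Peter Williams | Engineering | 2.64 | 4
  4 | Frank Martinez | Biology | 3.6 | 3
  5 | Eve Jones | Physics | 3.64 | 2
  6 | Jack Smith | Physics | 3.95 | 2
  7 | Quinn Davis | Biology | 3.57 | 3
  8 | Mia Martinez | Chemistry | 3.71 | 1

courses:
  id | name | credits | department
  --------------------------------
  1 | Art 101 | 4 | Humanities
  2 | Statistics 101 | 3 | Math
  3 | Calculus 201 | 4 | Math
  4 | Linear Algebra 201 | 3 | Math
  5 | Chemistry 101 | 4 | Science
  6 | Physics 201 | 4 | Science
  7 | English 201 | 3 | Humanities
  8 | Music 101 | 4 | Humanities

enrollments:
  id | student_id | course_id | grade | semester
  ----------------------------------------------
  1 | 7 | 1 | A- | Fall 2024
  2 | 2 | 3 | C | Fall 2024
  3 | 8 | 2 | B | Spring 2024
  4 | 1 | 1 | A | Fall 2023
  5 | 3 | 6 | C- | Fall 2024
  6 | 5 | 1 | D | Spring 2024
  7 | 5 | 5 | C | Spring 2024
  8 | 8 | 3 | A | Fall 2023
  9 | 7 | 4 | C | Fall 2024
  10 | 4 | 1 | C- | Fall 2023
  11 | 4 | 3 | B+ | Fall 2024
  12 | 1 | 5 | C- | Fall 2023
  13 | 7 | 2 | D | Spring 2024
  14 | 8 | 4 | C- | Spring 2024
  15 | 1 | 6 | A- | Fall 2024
SELECT DISTINCT major FROM students

Execution result:
major
Chemistry
Physics
Engineering
Biology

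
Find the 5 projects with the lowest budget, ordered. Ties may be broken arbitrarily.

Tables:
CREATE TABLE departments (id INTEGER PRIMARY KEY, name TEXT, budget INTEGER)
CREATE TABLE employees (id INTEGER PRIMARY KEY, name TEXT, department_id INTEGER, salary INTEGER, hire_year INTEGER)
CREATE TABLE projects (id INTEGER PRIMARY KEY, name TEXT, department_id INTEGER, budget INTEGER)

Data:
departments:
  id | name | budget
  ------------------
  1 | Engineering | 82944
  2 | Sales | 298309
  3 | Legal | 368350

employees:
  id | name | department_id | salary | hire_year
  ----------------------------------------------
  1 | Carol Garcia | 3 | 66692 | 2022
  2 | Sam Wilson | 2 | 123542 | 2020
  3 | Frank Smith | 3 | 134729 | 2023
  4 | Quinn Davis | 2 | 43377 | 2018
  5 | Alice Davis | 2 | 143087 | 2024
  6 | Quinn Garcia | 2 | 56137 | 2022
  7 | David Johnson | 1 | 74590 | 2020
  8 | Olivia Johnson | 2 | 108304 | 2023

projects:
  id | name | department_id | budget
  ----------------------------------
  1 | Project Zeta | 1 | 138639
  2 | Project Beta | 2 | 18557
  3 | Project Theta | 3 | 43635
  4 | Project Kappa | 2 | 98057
SELECT name, budget FROM projects ORDER BY budget ASC LIMIT 5

Execution result:
name | budget
Project Beta | 18557
Project Theta | 43635
Project Kappa | 98057
Project Zeta | 138639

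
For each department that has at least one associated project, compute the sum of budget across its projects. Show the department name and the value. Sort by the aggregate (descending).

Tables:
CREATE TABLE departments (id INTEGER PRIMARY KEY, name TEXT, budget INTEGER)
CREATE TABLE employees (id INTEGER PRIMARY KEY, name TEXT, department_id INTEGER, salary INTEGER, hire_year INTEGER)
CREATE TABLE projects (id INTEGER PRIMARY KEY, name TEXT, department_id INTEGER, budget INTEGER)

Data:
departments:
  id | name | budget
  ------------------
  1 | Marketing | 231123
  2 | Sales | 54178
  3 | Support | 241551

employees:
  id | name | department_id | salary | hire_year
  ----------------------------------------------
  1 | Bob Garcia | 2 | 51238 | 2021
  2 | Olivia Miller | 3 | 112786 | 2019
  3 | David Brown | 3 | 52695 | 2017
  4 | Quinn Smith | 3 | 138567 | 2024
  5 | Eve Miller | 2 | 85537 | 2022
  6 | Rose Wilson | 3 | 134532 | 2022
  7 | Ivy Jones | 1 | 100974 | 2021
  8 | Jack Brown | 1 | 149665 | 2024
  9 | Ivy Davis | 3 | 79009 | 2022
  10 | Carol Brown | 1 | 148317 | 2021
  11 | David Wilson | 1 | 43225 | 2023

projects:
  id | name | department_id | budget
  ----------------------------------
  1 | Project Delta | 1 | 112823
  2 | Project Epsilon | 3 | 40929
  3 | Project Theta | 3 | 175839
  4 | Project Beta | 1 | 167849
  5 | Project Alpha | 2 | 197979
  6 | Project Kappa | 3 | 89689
SELECT p.name, SUM(c.budget) AS sum_budget FROM projects c JOIN departments p ON c.department_id = p.id GROUP BY p.id, p.name ORDER BY sum_budget DESC

Execution result:
name | sum_budget
Support | 306457
Marketing | 280672
Sales | 197979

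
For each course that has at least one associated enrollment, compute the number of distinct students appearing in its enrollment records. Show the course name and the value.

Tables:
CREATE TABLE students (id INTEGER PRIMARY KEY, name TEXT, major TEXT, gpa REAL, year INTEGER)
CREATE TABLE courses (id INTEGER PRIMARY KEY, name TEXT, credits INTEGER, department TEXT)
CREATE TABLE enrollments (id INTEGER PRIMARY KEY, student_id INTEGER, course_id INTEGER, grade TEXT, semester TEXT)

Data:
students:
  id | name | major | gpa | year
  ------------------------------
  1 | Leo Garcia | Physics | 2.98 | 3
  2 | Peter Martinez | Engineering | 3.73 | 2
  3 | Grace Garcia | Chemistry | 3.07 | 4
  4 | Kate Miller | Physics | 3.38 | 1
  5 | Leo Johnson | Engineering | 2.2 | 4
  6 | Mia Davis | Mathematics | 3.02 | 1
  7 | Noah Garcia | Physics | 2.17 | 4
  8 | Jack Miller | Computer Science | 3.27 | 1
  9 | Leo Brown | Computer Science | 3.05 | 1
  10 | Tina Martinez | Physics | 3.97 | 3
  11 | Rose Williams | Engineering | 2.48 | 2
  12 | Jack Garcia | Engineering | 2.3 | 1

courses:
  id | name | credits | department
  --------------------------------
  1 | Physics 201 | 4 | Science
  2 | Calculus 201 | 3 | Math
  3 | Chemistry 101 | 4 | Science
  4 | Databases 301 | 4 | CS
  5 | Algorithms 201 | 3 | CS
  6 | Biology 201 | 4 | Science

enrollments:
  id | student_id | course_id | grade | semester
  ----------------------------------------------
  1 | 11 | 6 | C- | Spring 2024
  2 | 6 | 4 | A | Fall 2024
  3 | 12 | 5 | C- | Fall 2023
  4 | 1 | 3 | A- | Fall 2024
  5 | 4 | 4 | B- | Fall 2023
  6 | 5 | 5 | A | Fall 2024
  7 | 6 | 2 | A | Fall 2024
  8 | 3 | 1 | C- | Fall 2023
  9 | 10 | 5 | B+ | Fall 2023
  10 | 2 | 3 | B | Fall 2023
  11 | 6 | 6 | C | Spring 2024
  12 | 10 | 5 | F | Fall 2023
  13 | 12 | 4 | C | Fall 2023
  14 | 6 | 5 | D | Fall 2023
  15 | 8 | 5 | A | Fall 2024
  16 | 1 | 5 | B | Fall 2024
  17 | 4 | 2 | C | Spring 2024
SELECT p.name, COUNT(DISTINCT c.student_id) AS distinct_student_count FROM enrollments c JOIN courses p ON c.course_id = p.id GROUP BY p.id, p.name

Execution result:
name | distinct_student_count
Physics 201 | 1
Calculus 201 | 2
Chemistry 101 | 2
Databases 301 | 3
Algorithms 201 | 6
Biology 201 | 2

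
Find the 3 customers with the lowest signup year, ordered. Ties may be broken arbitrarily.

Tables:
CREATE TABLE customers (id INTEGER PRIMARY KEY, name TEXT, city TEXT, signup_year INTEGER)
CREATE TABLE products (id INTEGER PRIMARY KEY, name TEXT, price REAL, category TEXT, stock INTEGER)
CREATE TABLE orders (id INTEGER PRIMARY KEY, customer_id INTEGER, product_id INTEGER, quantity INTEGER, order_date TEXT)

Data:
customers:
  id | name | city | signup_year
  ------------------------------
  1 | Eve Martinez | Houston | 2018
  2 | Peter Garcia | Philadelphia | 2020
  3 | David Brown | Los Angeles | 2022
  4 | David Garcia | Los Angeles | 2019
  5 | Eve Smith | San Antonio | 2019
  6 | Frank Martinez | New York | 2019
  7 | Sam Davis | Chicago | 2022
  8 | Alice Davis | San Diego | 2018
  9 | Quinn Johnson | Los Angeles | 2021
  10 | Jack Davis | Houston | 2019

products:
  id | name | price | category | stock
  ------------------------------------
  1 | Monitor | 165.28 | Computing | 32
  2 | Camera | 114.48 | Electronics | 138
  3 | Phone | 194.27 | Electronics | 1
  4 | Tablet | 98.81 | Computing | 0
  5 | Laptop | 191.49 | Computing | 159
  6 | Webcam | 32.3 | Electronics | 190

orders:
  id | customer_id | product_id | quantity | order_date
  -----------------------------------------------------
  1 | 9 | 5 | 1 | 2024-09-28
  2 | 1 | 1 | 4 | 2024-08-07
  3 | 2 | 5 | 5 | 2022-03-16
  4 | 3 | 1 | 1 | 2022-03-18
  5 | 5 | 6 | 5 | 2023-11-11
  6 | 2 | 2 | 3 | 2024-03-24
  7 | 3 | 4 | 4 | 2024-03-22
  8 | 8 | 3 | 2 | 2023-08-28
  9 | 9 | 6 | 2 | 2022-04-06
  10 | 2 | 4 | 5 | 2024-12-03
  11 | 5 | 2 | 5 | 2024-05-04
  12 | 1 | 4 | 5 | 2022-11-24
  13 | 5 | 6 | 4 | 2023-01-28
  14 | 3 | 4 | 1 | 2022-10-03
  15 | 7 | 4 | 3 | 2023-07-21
SELECT name, signup_year FROM customers ORDER BY signup_year ASC LIMIT 3

Execution result:
name | signup_year
Eve Martinez | 2018
Alice Davis | 2018
David Garcia | 2019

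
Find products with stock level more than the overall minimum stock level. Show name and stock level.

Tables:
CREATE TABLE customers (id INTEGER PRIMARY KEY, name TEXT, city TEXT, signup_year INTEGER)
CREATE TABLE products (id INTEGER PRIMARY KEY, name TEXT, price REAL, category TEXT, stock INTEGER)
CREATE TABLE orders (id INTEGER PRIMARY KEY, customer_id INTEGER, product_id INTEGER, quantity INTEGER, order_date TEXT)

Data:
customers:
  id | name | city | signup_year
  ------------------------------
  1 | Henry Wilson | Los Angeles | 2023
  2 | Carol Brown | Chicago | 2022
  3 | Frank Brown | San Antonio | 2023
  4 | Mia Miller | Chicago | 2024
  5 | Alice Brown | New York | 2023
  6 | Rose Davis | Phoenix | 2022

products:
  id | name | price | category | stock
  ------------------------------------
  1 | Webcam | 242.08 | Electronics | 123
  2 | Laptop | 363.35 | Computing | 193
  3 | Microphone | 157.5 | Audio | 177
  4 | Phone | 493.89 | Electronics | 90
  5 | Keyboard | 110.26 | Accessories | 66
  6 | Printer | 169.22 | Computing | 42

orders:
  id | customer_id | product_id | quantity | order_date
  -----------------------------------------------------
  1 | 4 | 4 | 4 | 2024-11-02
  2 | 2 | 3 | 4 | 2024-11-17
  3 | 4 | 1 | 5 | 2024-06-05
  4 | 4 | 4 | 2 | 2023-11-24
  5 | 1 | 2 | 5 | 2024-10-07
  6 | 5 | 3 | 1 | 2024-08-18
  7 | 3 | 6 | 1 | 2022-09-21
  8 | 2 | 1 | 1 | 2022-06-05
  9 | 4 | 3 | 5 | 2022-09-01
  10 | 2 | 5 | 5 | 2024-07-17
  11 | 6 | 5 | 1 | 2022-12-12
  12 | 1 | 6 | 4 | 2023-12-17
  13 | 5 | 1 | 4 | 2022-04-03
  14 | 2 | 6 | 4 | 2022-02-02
SELECT name, stock FROM products WHERE stock > (SELECT MIN(stock) FROM products)

Execution result:
name | stock
Webcam | 123
Laptop | 193
Microphone | 177
Phone | 90
Keyboard | 66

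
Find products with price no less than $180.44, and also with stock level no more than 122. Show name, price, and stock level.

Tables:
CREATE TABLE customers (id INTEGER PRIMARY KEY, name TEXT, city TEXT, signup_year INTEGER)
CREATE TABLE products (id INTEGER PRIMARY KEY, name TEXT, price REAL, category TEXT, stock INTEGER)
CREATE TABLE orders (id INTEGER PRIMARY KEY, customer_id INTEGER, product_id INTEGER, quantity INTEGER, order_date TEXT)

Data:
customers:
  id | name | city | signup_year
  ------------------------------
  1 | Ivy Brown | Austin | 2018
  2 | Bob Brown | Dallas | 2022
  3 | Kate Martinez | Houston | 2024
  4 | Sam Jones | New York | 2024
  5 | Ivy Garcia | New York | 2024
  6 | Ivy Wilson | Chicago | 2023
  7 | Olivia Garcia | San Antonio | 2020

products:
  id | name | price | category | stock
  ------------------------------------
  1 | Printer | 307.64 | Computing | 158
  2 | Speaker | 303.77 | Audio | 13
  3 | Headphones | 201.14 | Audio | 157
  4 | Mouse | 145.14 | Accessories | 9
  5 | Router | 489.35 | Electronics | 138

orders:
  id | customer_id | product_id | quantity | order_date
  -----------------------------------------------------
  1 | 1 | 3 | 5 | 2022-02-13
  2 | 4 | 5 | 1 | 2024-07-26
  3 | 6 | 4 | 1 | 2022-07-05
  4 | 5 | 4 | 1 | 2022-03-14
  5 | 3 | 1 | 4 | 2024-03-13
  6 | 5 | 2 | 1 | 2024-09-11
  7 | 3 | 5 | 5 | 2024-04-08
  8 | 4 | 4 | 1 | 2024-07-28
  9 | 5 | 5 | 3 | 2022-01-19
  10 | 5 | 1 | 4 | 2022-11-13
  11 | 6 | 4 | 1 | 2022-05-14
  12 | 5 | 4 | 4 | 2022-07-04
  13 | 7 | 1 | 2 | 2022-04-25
SELECT name, price, stock FROM products WHERE price >= 180.44 AND stock <= 122

Execution result:
name | price | stock
Speaker | 303.77 | 13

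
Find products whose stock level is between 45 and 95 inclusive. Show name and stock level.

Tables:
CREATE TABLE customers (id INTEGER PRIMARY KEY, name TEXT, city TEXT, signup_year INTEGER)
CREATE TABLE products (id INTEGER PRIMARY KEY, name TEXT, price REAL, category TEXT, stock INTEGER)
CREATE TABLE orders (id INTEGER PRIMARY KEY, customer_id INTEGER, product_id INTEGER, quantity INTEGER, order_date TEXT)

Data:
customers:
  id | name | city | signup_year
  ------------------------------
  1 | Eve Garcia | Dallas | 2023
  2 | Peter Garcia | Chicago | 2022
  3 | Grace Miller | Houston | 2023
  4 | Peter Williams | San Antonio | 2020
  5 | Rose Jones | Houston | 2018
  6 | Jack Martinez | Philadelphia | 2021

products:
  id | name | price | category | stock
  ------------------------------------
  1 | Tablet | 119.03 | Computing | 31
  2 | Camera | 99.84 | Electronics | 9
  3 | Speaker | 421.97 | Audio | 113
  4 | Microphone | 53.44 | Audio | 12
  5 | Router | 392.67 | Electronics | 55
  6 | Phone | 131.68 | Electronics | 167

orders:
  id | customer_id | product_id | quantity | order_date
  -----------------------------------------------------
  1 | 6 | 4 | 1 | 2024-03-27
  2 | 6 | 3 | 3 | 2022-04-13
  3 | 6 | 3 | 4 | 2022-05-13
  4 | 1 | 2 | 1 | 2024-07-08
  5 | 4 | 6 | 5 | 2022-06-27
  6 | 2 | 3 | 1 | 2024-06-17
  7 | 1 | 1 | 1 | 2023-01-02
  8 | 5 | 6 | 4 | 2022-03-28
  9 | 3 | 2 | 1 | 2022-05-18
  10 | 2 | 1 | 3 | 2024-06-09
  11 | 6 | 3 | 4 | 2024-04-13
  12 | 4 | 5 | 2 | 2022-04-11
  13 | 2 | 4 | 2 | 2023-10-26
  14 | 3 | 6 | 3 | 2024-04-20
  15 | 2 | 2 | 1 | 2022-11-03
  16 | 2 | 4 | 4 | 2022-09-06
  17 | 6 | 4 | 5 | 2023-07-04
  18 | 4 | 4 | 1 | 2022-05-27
SELECT name, stock FROM products WHERE stock BETWEEN 45 AND 95

Execution result:
name | stock
Router | 55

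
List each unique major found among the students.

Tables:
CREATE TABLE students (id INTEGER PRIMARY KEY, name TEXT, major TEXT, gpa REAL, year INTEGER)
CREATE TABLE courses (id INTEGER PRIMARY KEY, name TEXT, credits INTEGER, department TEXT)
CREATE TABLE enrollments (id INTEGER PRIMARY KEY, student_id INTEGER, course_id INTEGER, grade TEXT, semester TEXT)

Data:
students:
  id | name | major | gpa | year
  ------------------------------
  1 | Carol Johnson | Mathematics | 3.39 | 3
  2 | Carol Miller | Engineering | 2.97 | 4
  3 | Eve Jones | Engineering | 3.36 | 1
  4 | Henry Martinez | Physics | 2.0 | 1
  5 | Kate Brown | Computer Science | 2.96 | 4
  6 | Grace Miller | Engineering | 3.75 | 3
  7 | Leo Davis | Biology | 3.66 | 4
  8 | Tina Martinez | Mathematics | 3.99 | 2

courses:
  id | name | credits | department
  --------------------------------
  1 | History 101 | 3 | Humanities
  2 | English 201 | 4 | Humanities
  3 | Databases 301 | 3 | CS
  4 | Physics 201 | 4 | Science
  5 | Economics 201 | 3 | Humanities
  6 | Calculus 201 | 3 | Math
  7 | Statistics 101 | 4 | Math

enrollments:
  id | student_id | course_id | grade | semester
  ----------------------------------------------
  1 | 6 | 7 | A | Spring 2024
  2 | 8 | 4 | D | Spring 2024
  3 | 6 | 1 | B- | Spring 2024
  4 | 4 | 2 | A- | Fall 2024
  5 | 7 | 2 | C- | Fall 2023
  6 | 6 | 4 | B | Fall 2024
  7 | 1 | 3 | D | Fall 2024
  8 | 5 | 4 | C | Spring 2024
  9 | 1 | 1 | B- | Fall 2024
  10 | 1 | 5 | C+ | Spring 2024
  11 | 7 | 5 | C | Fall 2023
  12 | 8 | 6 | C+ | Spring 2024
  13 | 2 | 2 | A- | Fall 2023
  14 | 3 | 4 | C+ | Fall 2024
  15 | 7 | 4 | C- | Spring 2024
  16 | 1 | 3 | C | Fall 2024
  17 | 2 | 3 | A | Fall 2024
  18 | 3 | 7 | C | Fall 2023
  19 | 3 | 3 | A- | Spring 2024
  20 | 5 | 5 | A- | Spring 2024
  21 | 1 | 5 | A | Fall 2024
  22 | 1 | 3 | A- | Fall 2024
SELECT DISTINCT major FROM students

Execution result:
major
Mathematics
Engineering
Physics
Computer Science
Biology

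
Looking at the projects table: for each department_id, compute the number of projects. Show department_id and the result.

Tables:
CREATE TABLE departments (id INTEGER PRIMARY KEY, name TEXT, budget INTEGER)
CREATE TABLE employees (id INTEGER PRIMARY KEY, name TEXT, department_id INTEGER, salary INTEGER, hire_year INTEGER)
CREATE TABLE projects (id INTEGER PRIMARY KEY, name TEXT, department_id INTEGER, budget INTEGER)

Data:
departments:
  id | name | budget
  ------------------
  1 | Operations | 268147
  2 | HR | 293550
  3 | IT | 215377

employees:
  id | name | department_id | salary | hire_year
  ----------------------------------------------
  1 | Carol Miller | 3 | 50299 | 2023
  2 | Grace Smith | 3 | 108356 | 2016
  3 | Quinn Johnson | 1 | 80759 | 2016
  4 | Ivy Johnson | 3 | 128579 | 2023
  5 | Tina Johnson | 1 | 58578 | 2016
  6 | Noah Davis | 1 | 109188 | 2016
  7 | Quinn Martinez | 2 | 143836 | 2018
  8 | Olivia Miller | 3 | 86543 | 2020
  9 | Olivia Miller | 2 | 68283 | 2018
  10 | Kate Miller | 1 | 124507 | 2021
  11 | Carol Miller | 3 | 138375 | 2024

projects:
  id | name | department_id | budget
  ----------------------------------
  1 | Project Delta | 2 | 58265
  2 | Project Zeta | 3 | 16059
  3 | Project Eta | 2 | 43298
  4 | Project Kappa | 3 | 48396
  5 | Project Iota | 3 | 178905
SELECT department_id, COUNT(*) AS n FROM projects GROUP BY department_id

Execution result:
department_id | n
2 | 2
3 | 3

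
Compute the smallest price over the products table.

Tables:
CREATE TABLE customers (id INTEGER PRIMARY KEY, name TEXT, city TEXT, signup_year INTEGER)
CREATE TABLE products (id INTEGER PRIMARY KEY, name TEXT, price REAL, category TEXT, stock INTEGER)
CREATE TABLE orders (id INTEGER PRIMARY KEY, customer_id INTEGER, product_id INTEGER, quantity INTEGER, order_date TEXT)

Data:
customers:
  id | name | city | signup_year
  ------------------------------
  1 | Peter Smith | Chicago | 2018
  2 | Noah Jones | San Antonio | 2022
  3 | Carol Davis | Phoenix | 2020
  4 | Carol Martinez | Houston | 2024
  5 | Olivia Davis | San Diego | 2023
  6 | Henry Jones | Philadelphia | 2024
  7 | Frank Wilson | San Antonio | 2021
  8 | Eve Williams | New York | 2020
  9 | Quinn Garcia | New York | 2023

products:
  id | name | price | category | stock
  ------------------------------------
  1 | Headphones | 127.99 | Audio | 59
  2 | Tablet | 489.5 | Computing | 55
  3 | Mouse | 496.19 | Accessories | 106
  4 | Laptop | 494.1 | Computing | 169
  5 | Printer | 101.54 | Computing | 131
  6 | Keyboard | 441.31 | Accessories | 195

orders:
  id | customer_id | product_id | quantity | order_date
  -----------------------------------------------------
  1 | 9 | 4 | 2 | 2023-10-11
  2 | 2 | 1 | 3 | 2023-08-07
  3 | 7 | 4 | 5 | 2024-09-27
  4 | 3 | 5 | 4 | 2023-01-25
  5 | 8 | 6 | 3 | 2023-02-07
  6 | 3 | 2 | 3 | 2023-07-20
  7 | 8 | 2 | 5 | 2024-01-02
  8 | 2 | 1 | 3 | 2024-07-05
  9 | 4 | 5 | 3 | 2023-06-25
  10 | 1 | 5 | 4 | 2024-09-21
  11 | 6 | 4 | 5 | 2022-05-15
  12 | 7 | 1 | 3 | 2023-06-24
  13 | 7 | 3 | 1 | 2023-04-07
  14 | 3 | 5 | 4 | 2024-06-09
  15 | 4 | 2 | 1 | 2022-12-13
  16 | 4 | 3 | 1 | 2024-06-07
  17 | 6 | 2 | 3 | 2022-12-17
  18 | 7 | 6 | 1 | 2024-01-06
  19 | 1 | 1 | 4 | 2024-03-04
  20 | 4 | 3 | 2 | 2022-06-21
SELECT MIN(price) FROM products

Execution result:
101.54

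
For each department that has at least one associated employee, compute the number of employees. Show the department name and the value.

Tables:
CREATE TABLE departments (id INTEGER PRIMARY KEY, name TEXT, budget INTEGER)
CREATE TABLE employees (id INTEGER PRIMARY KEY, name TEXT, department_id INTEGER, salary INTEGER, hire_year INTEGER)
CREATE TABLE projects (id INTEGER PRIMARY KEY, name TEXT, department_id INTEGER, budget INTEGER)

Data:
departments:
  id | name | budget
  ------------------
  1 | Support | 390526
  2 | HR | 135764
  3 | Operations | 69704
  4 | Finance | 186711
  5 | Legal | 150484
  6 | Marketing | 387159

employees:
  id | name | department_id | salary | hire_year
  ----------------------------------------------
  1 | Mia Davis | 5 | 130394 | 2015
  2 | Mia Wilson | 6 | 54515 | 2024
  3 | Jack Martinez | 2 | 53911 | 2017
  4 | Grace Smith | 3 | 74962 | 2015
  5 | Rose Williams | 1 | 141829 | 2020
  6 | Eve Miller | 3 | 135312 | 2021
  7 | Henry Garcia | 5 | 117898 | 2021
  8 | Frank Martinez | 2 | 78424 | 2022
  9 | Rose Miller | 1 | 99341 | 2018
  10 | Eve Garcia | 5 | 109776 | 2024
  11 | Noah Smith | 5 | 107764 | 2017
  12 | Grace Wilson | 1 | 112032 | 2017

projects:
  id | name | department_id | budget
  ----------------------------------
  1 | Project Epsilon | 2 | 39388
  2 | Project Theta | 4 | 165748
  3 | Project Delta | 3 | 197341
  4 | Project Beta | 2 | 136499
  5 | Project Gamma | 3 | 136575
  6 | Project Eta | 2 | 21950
SELECT p.name, COUNT(*) AS n FROM employees c JOIN departments p ON c.department_id = p.id GROUP BY p.id, p.name

Execution result:
name | n
Support | 3
HR | 2
Operations | 2
Legal | 4
Marketing | 1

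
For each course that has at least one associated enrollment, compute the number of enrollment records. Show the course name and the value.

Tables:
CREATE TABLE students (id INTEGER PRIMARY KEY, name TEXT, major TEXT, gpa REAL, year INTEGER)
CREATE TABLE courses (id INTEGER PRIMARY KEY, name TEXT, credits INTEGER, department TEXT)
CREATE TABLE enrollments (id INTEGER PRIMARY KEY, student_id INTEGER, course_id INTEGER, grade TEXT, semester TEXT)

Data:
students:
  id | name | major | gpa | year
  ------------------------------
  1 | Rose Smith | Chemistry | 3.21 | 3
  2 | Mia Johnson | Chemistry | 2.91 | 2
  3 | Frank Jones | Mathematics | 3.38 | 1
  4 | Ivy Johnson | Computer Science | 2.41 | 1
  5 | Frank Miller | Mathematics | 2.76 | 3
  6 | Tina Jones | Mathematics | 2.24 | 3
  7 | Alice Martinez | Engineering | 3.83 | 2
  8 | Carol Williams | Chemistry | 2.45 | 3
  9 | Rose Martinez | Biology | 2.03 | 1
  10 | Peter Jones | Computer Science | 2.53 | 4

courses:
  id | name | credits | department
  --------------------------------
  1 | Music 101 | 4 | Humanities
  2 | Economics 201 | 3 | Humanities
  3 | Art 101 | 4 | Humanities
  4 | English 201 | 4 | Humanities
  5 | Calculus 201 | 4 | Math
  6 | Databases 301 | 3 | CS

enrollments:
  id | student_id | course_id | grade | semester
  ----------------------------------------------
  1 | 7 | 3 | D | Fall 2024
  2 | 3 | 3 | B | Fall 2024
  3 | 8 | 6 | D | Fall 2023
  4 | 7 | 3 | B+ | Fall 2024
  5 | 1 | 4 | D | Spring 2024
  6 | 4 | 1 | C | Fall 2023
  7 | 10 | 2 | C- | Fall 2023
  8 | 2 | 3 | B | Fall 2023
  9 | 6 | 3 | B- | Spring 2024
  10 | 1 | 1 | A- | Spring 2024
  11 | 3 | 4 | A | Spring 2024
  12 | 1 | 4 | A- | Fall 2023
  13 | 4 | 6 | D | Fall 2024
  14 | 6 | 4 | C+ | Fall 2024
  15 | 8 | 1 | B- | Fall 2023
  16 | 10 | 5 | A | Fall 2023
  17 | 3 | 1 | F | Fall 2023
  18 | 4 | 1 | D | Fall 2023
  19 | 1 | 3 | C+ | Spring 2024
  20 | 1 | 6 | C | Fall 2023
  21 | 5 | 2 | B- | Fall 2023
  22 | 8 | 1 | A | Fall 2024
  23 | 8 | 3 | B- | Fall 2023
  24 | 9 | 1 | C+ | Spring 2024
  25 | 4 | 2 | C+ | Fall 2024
SELECT p.name, COUNT(*) AS n FROM enrollments c JOIN courses p ON c.course_id = p.id GROUP BY p.id, p.name

Execution result:
name | n
Music 101 | 7
Economics 201 | 3
Art 101 | 7
English 201 | 4
Calculus 201 | 1
Databases 301 | 3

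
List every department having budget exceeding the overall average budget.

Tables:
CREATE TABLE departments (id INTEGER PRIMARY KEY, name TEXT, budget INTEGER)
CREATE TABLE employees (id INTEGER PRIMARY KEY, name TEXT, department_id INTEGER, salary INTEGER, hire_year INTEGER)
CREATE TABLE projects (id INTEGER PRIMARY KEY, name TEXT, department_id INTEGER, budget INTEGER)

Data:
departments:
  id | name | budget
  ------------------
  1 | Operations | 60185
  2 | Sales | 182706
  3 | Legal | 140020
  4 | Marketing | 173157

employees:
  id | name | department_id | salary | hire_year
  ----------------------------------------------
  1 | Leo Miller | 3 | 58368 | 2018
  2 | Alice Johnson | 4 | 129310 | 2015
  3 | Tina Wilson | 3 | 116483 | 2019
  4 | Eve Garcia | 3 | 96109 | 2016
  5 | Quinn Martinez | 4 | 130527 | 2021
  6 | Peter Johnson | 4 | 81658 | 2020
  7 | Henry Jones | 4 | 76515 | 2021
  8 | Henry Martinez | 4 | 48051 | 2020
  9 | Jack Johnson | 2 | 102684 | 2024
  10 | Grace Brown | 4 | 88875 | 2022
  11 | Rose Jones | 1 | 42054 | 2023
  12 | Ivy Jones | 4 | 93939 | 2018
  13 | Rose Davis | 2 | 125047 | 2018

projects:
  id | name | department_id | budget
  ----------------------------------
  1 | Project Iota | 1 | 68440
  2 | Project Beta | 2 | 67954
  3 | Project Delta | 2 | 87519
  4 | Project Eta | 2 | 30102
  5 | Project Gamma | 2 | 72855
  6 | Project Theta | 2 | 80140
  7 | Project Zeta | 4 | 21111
SELECT name, budget FROM departments WHERE budget > (SELECT AVG(budget) FROM departments)

Execution result:
name | budget
Sales | 182706
Legal | 140020
Marketing | 173157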